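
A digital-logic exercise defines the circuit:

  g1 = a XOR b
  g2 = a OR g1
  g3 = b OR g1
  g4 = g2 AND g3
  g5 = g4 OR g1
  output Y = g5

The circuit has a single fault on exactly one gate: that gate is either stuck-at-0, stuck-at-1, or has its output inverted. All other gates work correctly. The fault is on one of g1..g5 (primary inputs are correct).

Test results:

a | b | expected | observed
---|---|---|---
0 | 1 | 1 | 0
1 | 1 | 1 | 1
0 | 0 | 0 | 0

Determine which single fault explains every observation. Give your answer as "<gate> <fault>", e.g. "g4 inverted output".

g1 stuck-at-0

Fault-free values for test 1 (a=0, b=1): g1=1, g2=1, g3=1, g4=1, g5=1, giving Y=1. Observed 0.
Test 1: faults giving observed 0 are {g1 stuck-at-0, g1 inverted output, g5 stuck-at-0, g5 inverted output}.
Test 2 (a=1, b=1): fault-free g1=0, g2=1, g3=1, g4=1, g5=1 → 1; observed 1. Eliminates g5 stuck-at-0, g5 inverted output.
Test 3 (a=0, b=0): fault-free g1=0, g2=0, g3=0, g4=0, g5=0 → 0; observed 0. Eliminates g1 inverted output.
Only g1 stuck-at-0 is consistent with every test.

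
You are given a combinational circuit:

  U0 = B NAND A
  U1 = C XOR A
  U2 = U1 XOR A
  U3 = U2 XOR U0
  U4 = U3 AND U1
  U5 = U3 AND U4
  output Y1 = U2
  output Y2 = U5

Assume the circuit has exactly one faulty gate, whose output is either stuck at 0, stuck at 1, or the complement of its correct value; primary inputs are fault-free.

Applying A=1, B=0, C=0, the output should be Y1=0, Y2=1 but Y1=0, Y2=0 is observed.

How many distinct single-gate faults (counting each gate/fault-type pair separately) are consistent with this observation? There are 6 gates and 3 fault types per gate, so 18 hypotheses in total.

8

Fault-free: U0=1, U1=1, U2=0, U3=1, U4=1, U5=1 → Y1=0, Y2=1. Observed Y1=0, Y2=0.
  U0: stuck-at-0, inverted output ✓; others ✗
  U1: none of the 3 fault types match ✗
  U2: none of the 3 fault types match ✗
  U3: stuck-at-0, inverted output ✓; others ✗
  U4: stuck-at-0, inverted output ✓; others ✗
  U5: stuck-at-0, inverted output ✓; others ✗
Consistent faults: {U0 stuck-at-0, U0 inverted output, U3 stuck-at-0, U3 inverted output, U4 stuck-at-0, U4 inverted output, U5 stuck-at-0, U5 inverted output} — 8 in all.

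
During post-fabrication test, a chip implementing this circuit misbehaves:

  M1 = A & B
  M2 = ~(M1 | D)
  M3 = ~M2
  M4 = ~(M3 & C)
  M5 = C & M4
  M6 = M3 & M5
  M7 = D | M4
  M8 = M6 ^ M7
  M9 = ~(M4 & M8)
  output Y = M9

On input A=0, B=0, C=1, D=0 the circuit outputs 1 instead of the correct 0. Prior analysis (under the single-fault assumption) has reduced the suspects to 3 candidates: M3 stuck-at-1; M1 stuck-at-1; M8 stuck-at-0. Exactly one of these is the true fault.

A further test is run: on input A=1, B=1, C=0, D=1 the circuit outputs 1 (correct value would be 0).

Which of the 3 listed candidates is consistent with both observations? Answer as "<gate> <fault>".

M8 stuck-at-0

Evaluate each candidate on input A=1, B=1, C=0, D=1:
  M3 stuck-at-1: M1=1, M2=0, M3=1 [stuck-at-1], M4=1, M5=0, M6=0, M7=1, M8=1, M9=0 → 0 — eliminated
  M1 stuck-at-1: M1=1 [stuck-at-1], M2=0, M3=1, M4=1, M5=0, M6=0, M7=1, M8=1, M9=0 → 0 — eliminated
  M8 stuck-at-0: M1=1, M2=0, M3=1, M4=1, M5=0, M6=0, M7=1, M8=0 [stuck-at-0], M9=1 → 1 — matches
Only M8 stuck-at-0 reproduces the observed 1.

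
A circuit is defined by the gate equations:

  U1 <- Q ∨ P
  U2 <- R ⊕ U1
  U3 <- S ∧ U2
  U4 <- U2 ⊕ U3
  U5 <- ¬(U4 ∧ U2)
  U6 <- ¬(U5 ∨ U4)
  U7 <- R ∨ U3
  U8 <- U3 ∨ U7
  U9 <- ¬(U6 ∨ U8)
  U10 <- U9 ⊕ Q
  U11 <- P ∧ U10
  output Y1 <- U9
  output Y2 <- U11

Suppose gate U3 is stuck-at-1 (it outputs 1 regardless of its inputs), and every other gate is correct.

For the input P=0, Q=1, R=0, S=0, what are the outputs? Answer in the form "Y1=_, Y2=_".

Y1=0, Y2=0

Propagate with U3 forced: U1=1, U2=1, U3=1 [stuck-at-1], U4=0, U5=1, U6=0, U7=1, U8=1, U9=0, U10=1, U11=0.
So the outputs are Y1=0, Y2=0. (Without the fault they would be Y1=1, Y2=0.)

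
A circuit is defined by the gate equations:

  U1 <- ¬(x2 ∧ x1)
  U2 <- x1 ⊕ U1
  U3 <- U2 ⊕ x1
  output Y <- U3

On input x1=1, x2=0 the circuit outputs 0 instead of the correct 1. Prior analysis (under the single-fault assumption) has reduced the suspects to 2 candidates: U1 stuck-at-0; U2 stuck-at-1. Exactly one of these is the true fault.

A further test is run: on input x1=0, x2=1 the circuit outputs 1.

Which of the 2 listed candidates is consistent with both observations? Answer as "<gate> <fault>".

Evaluate each candidate on input x1=0, x2=1:
  U1 stuck-at-0: U1=0 [stuck-at-0], U2=0, U3=0 → 0 — eliminated
  U2 stuck-at-1: U1=1, U2=1 [stuck-at-1], U3=1 → 1 — matches
Only U2 stuck-at-1 reproduces the observed 1.

U2 stuck-at-1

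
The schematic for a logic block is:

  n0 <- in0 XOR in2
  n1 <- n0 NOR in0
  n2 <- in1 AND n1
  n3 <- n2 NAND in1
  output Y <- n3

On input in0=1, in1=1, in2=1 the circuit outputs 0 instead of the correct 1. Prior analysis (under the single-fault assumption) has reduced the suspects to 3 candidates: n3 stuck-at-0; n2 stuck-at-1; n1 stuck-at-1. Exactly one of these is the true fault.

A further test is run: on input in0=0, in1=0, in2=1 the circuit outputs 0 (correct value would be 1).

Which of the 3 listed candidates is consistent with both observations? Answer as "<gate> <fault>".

n3 stuck-at-0

Evaluate each candidate on input in0=0, in1=0, in2=1:
  n3 stuck-at-0: n0=1, n1=0, n2=0, n3=0 [stuck-at-0] → 0 — matches
  n2 stuck-at-1: n0=1, n1=0, n2=1 [stuck-at-1], n3=1 → 1 — eliminated
  n1 stuck-at-1: n0=1, n1=1 [stuck-at-1], n2=0, n3=1 → 1 — eliminated
Only n3 stuck-at-0 reproduces the observed 0.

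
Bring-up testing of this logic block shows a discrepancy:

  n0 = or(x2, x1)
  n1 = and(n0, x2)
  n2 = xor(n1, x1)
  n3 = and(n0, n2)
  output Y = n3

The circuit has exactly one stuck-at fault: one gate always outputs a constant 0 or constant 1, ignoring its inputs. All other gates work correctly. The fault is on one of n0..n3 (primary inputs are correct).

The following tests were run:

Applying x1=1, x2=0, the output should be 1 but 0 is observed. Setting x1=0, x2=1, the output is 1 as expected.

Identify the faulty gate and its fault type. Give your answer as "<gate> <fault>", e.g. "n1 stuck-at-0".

n1 stuck-at-1

Fault-free values for test 1 (x1=1, x2=0): n0=1, n1=0, n2=1, n3=1, giving Y=1. Observed 0.
Test 1: faults giving observed 0 are {n0 stuck-at-0, n1 stuck-at-1, n2 stuck-at-0, n3 stuck-at-0}.
Test 2 (x1=0, x2=1): fault-free n0=1, n1=1, n2=1, n3=1 → 1; observed 1. Eliminates n0 stuck-at-0, n2 stuck-at-0, n3 stuck-at-0.
Only n1 stuck-at-1 is consistent with every test.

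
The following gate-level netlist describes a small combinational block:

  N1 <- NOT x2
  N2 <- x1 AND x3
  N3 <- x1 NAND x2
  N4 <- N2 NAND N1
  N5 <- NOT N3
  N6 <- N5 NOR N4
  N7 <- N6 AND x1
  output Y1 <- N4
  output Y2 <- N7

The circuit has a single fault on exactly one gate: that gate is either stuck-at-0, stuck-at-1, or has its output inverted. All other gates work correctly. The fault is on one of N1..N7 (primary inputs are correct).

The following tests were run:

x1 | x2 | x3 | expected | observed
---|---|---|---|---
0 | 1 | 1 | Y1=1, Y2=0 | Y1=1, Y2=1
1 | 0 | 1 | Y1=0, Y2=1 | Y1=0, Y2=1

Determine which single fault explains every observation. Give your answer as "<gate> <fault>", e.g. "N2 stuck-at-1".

N7 stuck-at-1

Fault-free values for test 1 (x1=0, x2=1, x3=1): N1=0, N2=0, N3=1, N4=1, N5=0, N6=0, N7=0, giving Y1=1, Y2=0. Observed Y1=1, Y2=1.
Test 1: faults giving observed Y1=1, Y2=1 are {N7 stuck-at-1, N7 inverted output}.
Test 2 (x1=1, x2=0, x3=1): fault-free N1=1, N2=1, N3=1, N4=0, N5=0, N6=1, N7=1 → Y1=0, Y2=1; observed Y1=0, Y2=1. Eliminates N7 inverted output.
Only N7 stuck-at-1 is consistent with every test.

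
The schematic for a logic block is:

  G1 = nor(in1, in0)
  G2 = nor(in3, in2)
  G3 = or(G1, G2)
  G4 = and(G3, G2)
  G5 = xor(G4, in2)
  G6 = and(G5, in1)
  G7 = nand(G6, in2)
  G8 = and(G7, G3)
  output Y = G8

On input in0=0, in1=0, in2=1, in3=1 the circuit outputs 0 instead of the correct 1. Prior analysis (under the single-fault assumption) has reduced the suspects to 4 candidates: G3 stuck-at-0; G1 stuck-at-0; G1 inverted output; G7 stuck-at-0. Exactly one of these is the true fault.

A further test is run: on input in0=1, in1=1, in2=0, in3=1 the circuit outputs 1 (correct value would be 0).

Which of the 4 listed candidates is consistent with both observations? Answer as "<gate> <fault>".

Evaluate each candidate on input in0=1, in1=1, in2=0, in3=1:
  G3 stuck-at-0: G1=0, G2=0, G3=0 [stuck-at-0], G4=0, G5=0, G6=0, G7=1, G8=0 → 0 — eliminated
  G1 stuck-at-0: G1=0 [stuck-at-0], G2=0, G3=0, G4=0, G5=0, G6=0, G7=1, G8=0 → 0 — eliminated
  G1 inverted output: G1=1 [inverted output], G2=0, G3=1, G4=0, G5=0, G6=0, G7=1, G8=1 → 1 — matches
  G7 stuck-at-0: G1=0, G2=0, G3=0, G4=0, G5=0, G6=0, G7=0 [stuck-at-0], G8=0 → 0 — eliminated
Only G1 inverted output reproduces the observed 1.

G1 inverted output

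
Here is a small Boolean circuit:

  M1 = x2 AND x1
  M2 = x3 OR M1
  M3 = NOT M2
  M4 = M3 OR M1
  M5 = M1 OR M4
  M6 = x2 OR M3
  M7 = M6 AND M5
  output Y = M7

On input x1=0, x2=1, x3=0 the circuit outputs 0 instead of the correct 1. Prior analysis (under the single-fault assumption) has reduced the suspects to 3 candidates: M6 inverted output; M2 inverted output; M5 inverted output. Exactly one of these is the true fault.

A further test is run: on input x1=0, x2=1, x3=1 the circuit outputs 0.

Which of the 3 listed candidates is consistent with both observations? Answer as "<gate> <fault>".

M6 inverted output

Evaluate each candidate on input x1=0, x2=1, x3=1:
  M6 inverted output: M1=0, M2=1, M3=0, M4=0, M5=0, M6=0 [inverted output], M7=0 → 0 — matches
  M2 inverted output: M1=0, M2=0 [inverted output], M3=1, M4=1, M5=1, M6=1, M7=1 → 1 — eliminated
  M5 inverted output: M1=0, M2=1, M3=0, M4=0, M5=1 [inverted output], M6=1, M7=1 → 1 — eliminated
Only M6 inverted output reproduces the observed 0.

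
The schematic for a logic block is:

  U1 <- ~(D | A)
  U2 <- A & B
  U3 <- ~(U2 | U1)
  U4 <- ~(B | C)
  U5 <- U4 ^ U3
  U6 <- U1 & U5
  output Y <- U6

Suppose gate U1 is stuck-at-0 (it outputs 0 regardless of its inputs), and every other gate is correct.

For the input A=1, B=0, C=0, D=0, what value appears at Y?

0

Propagate with U1 forced: U1=0 [stuck-at-0], U2=0, U3=1, U4=1, U5=0, U6=0.
So Y = 0. (Same as the fault-free value — the fault is masked on this input.)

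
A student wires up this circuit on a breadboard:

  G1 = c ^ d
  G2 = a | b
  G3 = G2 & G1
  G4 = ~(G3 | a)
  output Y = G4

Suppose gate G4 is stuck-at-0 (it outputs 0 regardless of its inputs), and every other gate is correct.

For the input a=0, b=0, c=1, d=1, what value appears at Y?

Propagate with G4 forced: G1=0, G2=0, G3=0, G4=0 [stuck-at-0].
So Y = 0. (Without the fault it would be 1.)

0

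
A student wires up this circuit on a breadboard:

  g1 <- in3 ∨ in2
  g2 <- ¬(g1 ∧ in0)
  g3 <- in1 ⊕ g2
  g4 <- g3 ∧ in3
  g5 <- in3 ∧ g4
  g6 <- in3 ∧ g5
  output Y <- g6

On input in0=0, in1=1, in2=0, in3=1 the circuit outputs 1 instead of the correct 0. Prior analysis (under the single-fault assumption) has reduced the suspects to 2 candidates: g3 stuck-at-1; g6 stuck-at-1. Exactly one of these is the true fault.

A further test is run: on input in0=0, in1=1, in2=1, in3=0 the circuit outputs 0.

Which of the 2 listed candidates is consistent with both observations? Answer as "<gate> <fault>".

g3 stuck-at-1

Evaluate each candidate on input in0=0, in1=1, in2=1, in3=0:
  g3 stuck-at-1: g1=1, g2=1, g3=1 [stuck-at-1], g4=0, g5=0, g6=0 → 0 — matches
  g6 stuck-at-1: g1=1, g2=1, g3=0, g4=0, g5=0, g6=1 [stuck-at-1] → 1 — eliminated
Only g3 stuck-at-1 reproduces the observed 0.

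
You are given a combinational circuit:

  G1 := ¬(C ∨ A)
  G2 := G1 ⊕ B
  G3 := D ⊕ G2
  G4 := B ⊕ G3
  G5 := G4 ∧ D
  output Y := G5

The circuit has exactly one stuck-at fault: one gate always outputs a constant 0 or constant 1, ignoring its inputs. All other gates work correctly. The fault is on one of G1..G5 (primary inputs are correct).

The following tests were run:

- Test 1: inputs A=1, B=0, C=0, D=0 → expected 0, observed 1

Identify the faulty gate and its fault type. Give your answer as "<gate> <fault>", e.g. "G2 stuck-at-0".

Fault-free values for test 1 (A=1, B=0, C=0, D=0): G1=0, G2=0, G3=0, G4=0, G5=0, giving Y=0. Observed 1.
Test 1: faults giving observed 1 are {G5 stuck-at-1}.
Only G5 stuck-at-1 is consistent with every test.

G5 stuck-at-1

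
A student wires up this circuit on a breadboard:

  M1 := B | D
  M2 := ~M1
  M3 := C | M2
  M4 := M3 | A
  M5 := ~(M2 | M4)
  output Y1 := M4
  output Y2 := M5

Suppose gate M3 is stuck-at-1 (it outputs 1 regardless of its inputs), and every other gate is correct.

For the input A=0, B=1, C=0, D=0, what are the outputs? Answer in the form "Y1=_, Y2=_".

Y1=1, Y2=0

Propagate with M3 forced: M1=1, M2=0, M3=1 [stuck-at-1], M4=1, M5=0.
So the outputs are Y1=1, Y2=0. (Without the fault they would be Y1=0, Y2=1.)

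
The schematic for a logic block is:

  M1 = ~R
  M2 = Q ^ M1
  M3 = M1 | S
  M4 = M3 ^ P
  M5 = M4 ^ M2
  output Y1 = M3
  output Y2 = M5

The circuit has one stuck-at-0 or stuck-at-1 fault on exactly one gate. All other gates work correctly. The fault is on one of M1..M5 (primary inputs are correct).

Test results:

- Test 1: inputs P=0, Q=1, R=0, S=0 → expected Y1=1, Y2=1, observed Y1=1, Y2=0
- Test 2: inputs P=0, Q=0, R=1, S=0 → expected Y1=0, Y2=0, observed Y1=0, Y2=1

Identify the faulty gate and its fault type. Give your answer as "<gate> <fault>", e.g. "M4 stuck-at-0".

M2 stuck-at-1

Fault-free values for test 1 (P=0, Q=1, R=0, S=0): M1=1, M2=0, M3=1, M4=1, M5=1, giving Y1=1, Y2=1. Observed Y1=1, Y2=0.
Test 1: faults giving observed Y1=1, Y2=0 are {M2 stuck-at-1, M4 stuck-at-0, M5 stuck-at-0}.
Test 2 (P=0, Q=0, R=1, S=0): fault-free M1=0, M2=0, M3=0, M4=0, M5=0 → Y1=0, Y2=0; observed Y1=0, Y2=1. Eliminates M4 stuck-at-0, M5 stuck-at-0.
Only M2 stuck-at-1 is consistent with every test.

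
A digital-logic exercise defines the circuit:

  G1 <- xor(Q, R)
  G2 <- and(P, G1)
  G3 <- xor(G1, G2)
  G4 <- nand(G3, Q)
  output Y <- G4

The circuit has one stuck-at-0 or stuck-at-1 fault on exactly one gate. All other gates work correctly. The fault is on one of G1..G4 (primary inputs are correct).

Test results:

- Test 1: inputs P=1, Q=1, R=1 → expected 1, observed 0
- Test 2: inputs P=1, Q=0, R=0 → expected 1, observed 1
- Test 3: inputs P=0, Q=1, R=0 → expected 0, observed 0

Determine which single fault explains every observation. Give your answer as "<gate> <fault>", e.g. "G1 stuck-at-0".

Fault-free values for test 1 (P=1, Q=1, R=1): G1=0, G2=0, G3=0, G4=1, giving Y=1. Observed 0.
Test 1: faults giving observed 0 are {G2 stuck-at-1, G3 stuck-at-1, G4 stuck-at-0}.
Test 2 (P=1, Q=0, R=0): fault-free G1=0, G2=0, G3=0, G4=1 → 1; observed 1. Eliminates G4 stuck-at-0.
Test 3 (P=0, Q=1, R=0): fault-free G1=1, G2=0, G3=1, G4=0 → 0; observed 0. Eliminates G2 stuck-at-1.
Only G3 stuck-at-1 is consistent with every test.

G3 stuck-at-1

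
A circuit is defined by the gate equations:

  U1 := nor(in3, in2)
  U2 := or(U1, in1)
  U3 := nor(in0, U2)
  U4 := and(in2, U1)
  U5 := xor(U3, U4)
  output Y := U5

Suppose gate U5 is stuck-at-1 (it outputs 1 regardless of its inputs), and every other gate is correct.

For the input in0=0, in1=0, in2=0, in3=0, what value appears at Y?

Propagate with U5 forced: U1=1, U2=1, U3=0, U4=0, U5=1 [stuck-at-1].
So Y = 1. (Without the fault it would be 0.)

1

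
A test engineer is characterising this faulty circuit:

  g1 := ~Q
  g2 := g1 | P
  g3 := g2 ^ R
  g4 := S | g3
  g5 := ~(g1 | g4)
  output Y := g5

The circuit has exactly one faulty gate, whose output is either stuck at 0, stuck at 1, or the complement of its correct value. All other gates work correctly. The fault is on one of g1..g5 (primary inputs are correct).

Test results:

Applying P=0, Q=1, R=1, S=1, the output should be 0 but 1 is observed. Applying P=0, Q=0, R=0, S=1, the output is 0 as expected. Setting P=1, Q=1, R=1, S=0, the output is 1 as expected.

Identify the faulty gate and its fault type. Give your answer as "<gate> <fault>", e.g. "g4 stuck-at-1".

g4 stuck-at-0

Fault-free values for test 1 (P=0, Q=1, R=1, S=1): g1=0, g2=0, g3=1, g4=1, g5=0, giving Y=0. Observed 1.
Test 1: faults giving observed 1 are {g4 stuck-at-0, g4 inverted output, g5 stuck-at-1, g5 inverted output}.
Test 2 (P=0, Q=0, R=0, S=1): fault-free g1=1, g2=1, g3=1, g4=1, g5=0 → 0; observed 0. Eliminates g5 stuck-at-1, g5 inverted output.
Test 3 (P=1, Q=1, R=1, S=0): fault-free g1=0, g2=1, g3=0, g4=0, g5=1 → 1; observed 1. Eliminates g4 inverted output.
Only g4 stuck-at-0 is consistent with every test.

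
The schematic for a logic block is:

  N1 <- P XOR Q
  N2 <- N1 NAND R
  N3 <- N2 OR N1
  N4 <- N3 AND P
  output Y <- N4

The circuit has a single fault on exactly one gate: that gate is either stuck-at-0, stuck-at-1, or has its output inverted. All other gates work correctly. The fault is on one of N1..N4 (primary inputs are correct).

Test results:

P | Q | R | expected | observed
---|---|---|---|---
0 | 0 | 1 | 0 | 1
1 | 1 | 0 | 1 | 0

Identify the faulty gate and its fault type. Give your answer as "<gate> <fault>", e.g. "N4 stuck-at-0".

N4 inverted output

Fault-free values for test 1 (P=0, Q=0, R=1): N1=0, N2=1, N3=1, N4=0, giving Y=0. Observed 1.
Test 1: faults giving observed 1 are {N4 stuck-at-1, N4 inverted output}.
Test 2 (P=1, Q=1, R=0): fault-free N1=0, N2=1, N3=1, N4=1 → 1; observed 0. Eliminates N4 stuck-at-1.
Only N4 inverted output is consistent with every test.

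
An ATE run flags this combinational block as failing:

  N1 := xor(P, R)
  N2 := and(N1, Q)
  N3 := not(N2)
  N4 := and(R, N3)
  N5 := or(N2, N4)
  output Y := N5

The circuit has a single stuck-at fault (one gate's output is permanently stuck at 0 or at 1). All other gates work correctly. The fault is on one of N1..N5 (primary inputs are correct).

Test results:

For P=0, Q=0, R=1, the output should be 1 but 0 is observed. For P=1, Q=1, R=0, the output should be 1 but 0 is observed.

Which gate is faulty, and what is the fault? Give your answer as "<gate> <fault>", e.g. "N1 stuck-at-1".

Fault-free values for test 1 (P=0, Q=0, R=1): N1=1, N2=0, N3=1, N4=1, N5=1, giving Y=1. Observed 0.
Test 1: faults giving observed 0 are {N3 stuck-at-0, N4 stuck-at-0, N5 stuck-at-0}.
Test 2 (P=1, Q=1, R=0): fault-free N1=1, N2=1, N3=0, N4=0, N5=1 → 1; observed 0. Eliminates N3 stuck-at-0, N4 stuck-at-0.
Only N5 stuck-at-0 is consistent with every test.

N5 stuck-at-0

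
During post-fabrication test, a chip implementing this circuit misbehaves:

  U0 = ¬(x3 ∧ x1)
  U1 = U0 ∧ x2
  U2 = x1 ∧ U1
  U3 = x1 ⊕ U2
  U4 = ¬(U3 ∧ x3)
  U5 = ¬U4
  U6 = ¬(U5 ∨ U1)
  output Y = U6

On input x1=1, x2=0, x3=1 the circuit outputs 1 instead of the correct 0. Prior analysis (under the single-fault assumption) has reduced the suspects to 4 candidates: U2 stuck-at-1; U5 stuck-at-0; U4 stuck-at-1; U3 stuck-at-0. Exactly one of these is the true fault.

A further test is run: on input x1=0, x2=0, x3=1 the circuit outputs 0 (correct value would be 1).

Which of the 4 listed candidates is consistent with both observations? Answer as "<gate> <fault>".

U2 stuck-at-1

Evaluate each candidate on input x1=0, x2=0, x3=1:
  U2 stuck-at-1: U0=1, U1=0, U2=1 [stuck-at-1], U3=1, U4=0, U5=1, U6=0 → 0 — matches
  U5 stuck-at-0: U0=1, U1=0, U2=0, U3=0, U4=1, U5=0 [stuck-at-0], U6=1 → 1 — eliminated
  U4 stuck-at-1: U0=1, U1=0, U2=0, U3=0, U4=1 [stuck-at-1], U5=0, U6=1 → 1 — eliminated
  U3 stuck-at-0: U0=1, U1=0, U2=0, U3=0 [stuck-at-0], U4=1, U5=0, U6=1 → 1 — eliminated
Only U2 stuck-at-1 reproduces the observed 0.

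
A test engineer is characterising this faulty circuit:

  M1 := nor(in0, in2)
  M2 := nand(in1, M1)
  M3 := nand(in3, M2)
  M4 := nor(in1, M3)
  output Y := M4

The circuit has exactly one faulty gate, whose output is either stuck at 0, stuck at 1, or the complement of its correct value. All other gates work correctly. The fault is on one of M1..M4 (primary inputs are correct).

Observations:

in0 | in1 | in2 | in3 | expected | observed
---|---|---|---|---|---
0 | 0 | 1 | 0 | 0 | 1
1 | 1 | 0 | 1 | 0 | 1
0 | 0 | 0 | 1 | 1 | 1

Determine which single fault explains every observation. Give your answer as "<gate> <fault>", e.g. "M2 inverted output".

Fault-free values for test 1 (in0=0, in1=0, in2=1, in3=0): M1=0, M2=1, M3=1, M4=0, giving Y=0. Observed 1.
Test 1: faults giving observed 1 are {M3 stuck-at-0, M3 inverted output, M4 stuck-at-1, M4 inverted output}.
Test 2 (in0=1, in1=1, in2=0, in3=1): fault-free M1=0, M2=1, M3=0, M4=0 → 0; observed 1. Eliminates M3 stuck-at-0, M3 inverted output.
Test 3 (in0=0, in1=0, in2=0, in3=1): fault-free M1=1, M2=1, M3=0, M4=1 → 1; observed 1. Eliminates M4 inverted output.
Only M4 stuck-at-1 is consistent with every test.

M4 stuck-at-1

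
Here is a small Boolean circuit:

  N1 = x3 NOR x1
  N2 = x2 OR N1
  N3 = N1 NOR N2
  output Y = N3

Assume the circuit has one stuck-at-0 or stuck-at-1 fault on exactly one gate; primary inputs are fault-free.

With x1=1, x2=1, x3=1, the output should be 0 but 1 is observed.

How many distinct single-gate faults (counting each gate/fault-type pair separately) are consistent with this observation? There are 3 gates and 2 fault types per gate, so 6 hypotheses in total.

Fault-free: N1=0, N2=1, N3=0 → 0. Observed 1.
  N1 stuck-at-0: output 0 ✗
  N1 stuck-at-1: output 0 ✗
  N2 stuck-at-0: output 1 ✓
  N2 stuck-at-1: output 0 ✗
  N3 stuck-at-0: output 0 ✗
  N3 stuck-at-1: output 1 ✓
Consistent faults: {N2 stuck-at-0, N3 stuck-at-1} — 2 in all.

2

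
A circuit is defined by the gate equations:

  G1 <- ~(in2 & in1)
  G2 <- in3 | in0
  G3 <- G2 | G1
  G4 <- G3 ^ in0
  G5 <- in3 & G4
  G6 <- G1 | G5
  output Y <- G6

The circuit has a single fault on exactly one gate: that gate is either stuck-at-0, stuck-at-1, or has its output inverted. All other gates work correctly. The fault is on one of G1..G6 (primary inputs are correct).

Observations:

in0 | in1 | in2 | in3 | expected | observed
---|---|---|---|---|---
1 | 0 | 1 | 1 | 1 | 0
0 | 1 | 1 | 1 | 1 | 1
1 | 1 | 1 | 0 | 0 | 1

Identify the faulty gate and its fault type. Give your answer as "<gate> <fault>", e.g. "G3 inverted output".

Fault-free values for test 1 (in0=1, in1=0, in2=1, in3=1): G1=1, G2=1, G3=1, G4=0, G5=0, G6=1, giving Y=1. Observed 0.
Test 1: faults giving observed 0 are {G1 stuck-at-0, G1 inverted output, G6 stuck-at-0, G6 inverted output}.
Test 2 (in0=0, in1=1, in2=1, in3=1): fault-free G1=0, G2=1, G3=1, G4=1, G5=1, G6=1 → 1; observed 1. Eliminates G6 stuck-at-0, G6 inverted output.
Test 3 (in0=1, in1=1, in2=1, in3=0): fault-free G1=0, G2=1, G3=1, G4=0, G5=0, G6=0 → 0; observed 1. Eliminates G1 stuck-at-0.
Only G1 inverted output is consistent with every test.

G1 inverted output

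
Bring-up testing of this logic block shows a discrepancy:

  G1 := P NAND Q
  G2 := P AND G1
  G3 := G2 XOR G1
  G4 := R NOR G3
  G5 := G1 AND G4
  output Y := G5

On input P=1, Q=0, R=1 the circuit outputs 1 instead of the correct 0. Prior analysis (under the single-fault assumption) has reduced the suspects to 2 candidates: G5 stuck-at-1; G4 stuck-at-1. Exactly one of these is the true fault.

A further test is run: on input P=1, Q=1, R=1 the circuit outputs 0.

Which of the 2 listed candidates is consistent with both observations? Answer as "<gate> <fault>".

G4 stuck-at-1

Evaluate each candidate on input P=1, Q=1, R=1:
  G5 stuck-at-1: G1=0, G2=0, G3=0, G4=0, G5=1 [stuck-at-1] → 1 — eliminated
  G4 stuck-at-1: G1=0, G2=0, G3=0, G4=1 [stuck-at-1], G5=0 → 0 — matches
Only G4 stuck-at-1 reproduces the observed 0.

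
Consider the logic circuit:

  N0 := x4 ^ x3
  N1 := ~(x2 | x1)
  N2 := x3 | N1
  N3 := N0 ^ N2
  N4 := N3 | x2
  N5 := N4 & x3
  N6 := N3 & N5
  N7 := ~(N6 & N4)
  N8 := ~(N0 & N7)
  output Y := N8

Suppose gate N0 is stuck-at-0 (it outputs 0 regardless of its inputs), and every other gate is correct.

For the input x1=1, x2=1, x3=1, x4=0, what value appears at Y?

Propagate with N0 forced: N0=0 [stuck-at-0], N1=0, N2=1, N3=1, N4=1, N5=1, N6=1, N7=0, N8=1.
So Y = 1. (Without the fault it would be 0.)

1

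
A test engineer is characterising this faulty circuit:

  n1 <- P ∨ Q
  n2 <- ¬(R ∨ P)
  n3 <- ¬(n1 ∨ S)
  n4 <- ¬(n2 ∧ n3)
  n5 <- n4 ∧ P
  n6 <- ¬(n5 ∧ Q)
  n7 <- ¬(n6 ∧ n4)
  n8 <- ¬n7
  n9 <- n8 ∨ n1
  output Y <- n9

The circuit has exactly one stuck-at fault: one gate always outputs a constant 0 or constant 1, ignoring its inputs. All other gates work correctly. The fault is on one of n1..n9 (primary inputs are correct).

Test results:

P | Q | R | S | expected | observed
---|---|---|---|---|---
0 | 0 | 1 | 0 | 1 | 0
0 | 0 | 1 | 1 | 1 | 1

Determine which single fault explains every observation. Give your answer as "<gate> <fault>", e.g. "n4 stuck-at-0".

Fault-free values for test 1 (P=0, Q=0, R=1, S=0): n1=0, n2=0, n3=1, n4=1, n5=0, n6=1, n7=0, n8=1, n9=1, giving Y=1. Observed 0.
Test 1: faults giving observed 0 are {n2 stuck-at-1, n4 stuck-at-0, n6 stuck-at-0, n7 stuck-at-1, n8 stuck-at-0, n9 stuck-at-0}.
Test 2 (P=0, Q=0, R=1, S=1): fault-free n1=0, n2=0, n3=0, n4=1, n5=0, n6=1, n7=0, n8=1, n9=1 → 1; observed 1. Eliminates n4 stuck-at-0, n6 stuck-at-0, n7 stuck-at-1, n8 stuck-at-0, n9 stuck-at-0.
Only n2 stuck-at-1 is consistent with every test.

n2 stuck-at-1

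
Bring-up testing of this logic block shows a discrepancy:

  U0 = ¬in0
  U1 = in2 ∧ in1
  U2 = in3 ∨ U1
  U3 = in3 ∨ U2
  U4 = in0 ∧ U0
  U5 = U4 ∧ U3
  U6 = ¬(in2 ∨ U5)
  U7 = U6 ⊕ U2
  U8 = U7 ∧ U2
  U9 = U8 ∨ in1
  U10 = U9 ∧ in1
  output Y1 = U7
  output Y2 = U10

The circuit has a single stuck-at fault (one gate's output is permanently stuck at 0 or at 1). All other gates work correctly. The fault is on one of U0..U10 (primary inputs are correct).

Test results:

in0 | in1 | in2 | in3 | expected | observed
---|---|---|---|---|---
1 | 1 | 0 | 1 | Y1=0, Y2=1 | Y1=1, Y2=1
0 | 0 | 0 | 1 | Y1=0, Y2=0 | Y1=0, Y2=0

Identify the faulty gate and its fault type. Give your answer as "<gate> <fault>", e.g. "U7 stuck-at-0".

U0 stuck-at-1

Fault-free values for test 1 (in0=1, in1=1, in2=0, in3=1): U0=0, U1=0, U2=1, U3=1, U4=0, U5=0, U6=1, U7=0, U8=0, U9=1, U10=1, giving Y1=0, Y2=1. Observed Y1=1, Y2=1.
Test 1: faults giving observed Y1=1, Y2=1 are {U0 stuck-at-1, U2 stuck-at-0, U4 stuck-at-1, U5 stuck-at-1, U6 stuck-at-0, U7 stuck-at-1}.
Test 2 (in0=0, in1=0, in2=0, in3=1): fault-free U0=1, U1=0, U2=1, U3=1, U4=0, U5=0, U6=1, U7=0, U8=0, U9=0, U10=0 → Y1=0, Y2=0; observed Y1=0, Y2=0. Eliminates U2 stuck-at-0, U4 stuck-at-1, U5 stuck-at-1, U6 stuck-at-0, U7 stuck-at-1.
Only U0 stuck-at-1 is consistent with every test.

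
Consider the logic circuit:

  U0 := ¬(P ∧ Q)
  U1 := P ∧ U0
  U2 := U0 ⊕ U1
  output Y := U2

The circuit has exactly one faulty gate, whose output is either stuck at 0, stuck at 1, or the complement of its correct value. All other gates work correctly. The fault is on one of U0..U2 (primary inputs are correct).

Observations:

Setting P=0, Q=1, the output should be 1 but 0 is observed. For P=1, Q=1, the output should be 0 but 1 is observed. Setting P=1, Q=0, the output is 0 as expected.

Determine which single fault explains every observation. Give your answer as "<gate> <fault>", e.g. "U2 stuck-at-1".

U1 stuck-at-1

Fault-free values for test 1 (P=0, Q=1): U0=1, U1=0, U2=1, giving Y=1. Observed 0.
Test 1: faults giving observed 0 are {U0 stuck-at-0, U0 inverted output, U1 stuck-at-1, U1 inverted output, U2 stuck-at-0, U2 inverted output}.
Test 2 (P=1, Q=1): fault-free U0=0, U1=0, U2=0 → 0; observed 1. Eliminates U0 stuck-at-0, U0 inverted output, U2 stuck-at-0.
Test 3 (P=1, Q=0): fault-free U0=1, U1=1, U2=0 → 0; observed 0. Eliminates U1 inverted output, U2 inverted output.
Only U1 stuck-at-1 is consistent with every test.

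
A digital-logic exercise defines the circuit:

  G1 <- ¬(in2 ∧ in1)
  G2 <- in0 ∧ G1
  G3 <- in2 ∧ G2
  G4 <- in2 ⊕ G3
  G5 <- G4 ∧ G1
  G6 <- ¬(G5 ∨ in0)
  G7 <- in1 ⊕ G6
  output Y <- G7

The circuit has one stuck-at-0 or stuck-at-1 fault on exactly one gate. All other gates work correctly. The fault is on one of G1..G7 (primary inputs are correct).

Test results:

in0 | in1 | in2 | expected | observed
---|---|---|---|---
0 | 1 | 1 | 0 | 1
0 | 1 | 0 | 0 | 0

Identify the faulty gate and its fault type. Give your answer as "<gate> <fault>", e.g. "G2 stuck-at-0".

G1 stuck-at-1

Fault-free values for test 1 (in0=0, in1=1, in2=1): G1=0, G2=0, G3=0, G4=1, G5=0, G6=1, G7=0, giving Y=0. Observed 1.
Test 1: faults giving observed 1 are {G1 stuck-at-1, G5 stuck-at-1, G6 stuck-at-0, G7 stuck-at-1}.
Test 2 (in0=0, in1=1, in2=0): fault-free G1=1, G2=0, G3=0, G4=0, G5=0, G6=1, G7=0 → 0; observed 0. Eliminates G5 stuck-at-1, G6 stuck-at-0, G7 stuck-at-1.
Only G1 stuck-at-1 is consistent with every test.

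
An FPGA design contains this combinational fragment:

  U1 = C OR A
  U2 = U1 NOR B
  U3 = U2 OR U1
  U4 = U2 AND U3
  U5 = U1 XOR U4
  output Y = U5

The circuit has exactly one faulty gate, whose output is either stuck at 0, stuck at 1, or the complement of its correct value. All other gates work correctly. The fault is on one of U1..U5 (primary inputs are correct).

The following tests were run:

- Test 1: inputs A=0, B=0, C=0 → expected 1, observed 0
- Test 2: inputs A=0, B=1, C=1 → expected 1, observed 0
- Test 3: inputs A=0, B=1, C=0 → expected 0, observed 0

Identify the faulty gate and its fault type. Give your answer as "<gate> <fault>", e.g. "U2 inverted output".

Fault-free values for test 1 (A=0, B=0, C=0): U1=0, U2=1, U3=1, U4=1, U5=1, giving Y=1. Observed 0.
Test 1: faults giving observed 0 are {U2 stuck-at-0, U2 inverted output, U3 stuck-at-0, U3 inverted output, U4 stuck-at-0, U4 inverted output, U5 stuck-at-0, U5 inverted output}.
Test 2 (A=0, B=1, C=1): fault-free U1=1, U2=0, U3=1, U4=0, U5=1 → 1; observed 0. Eliminates U2 stuck-at-0, U3 stuck-at-0, U3 inverted output, U4 stuck-at-0.
Test 3 (A=0, B=1, C=0): fault-free U1=0, U2=0, U3=0, U4=0, U5=0 → 0; observed 0. Eliminates U2 inverted output, U4 inverted output, U5 inverted output.
Only U5 stuck-at-0 is consistent with every test.

U5 stuck-at-0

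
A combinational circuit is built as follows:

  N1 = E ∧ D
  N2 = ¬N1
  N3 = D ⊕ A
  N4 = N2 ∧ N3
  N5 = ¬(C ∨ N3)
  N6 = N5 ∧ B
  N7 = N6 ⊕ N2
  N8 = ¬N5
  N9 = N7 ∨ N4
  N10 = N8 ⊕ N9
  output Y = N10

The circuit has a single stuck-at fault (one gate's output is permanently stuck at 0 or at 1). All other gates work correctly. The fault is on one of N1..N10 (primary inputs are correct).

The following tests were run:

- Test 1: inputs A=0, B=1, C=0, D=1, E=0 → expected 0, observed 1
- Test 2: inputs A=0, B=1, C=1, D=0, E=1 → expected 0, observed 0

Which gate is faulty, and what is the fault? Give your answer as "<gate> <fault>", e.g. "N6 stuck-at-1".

N5 stuck-at-1

Fault-free values for test 1 (A=0, B=1, C=0, D=1, E=0): N1=0, N2=1, N3=1, N4=1, N5=0, N6=0, N7=1, N8=1, N9=1, N10=0, giving Y=0. Observed 1.
Test 1: faults giving observed 1 are {N1 stuck-at-1, N2 stuck-at-0, N5 stuck-at-1, N8 stuck-at-0, N9 stuck-at-0, N10 stuck-at-1}.
Test 2 (A=0, B=1, C=1, D=0, E=1): fault-free N1=0, N2=1, N3=0, N4=0, N5=0, N6=0, N7=1, N8=1, N9=1, N10=0 → 0; observed 0. Eliminates N1 stuck-at-1, N2 stuck-at-0, N8 stuck-at-0, N9 stuck-at-0, N10 stuck-at-1.
Only N5 stuck-at-1 is consistent with every test.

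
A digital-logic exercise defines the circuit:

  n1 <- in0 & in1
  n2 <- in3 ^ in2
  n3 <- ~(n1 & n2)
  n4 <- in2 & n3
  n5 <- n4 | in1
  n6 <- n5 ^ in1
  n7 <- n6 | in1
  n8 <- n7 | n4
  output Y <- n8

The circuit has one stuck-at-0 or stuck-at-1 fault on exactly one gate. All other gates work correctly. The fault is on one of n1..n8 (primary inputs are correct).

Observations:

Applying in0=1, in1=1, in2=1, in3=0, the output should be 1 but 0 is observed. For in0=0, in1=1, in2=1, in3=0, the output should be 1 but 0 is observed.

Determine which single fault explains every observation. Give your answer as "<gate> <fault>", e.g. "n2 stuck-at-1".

n8 stuck-at-0

Fault-free values for test 1 (in0=1, in1=1, in2=1, in3=0): n1=1, n2=1, n3=0, n4=0, n5=1, n6=0, n7=1, n8=1, giving Y=1. Observed 0.
Test 1: faults giving observed 0 are {n7 stuck-at-0, n8 stuck-at-0}.
Test 2 (in0=0, in1=1, in2=1, in3=0): fault-free n1=0, n2=1, n3=1, n4=1, n5=1, n6=0, n7=1, n8=1 → 1; observed 0. Eliminates n7 stuck-at-0.
Only n8 stuck-at-0 is consistent with every test.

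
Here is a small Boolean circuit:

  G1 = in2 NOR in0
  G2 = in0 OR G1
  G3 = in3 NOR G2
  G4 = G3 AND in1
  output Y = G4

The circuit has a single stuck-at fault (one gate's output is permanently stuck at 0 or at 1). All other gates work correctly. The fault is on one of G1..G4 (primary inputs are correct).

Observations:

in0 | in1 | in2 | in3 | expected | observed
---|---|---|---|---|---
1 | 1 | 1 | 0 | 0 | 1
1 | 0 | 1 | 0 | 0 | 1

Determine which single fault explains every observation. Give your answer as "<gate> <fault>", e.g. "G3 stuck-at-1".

Fault-free values for test 1 (in0=1, in1=1, in2=1, in3=0): G1=0, G2=1, G3=0, G4=0, giving Y=0. Observed 1.
Test 1: faults giving observed 1 are {G2 stuck-at-0, G3 stuck-at-1, G4 stuck-at-1}.
Test 2 (in0=1, in1=0, in2=1, in3=0): fault-free G1=0, G2=1, G3=0, G4=0 → 0; observed 1. Eliminates G2 stuck-at-0, G3 stuck-at-1.
Only G4 stuck-at-1 is consistent with every test.

G4 stuck-at-1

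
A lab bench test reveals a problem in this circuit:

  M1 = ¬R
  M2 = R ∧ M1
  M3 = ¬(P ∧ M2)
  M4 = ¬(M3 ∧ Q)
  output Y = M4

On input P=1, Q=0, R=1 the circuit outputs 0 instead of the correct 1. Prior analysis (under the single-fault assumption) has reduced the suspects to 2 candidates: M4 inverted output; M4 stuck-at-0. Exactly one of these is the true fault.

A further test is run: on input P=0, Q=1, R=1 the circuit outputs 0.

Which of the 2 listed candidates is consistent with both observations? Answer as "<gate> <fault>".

Evaluate each candidate on input P=0, Q=1, R=1:
  M4 inverted output: M1=0, M2=0, M3=1, M4=1 [inverted output] → 1 — eliminated
  M4 stuck-at-0: M1=0, M2=0, M3=1, M4=0 [stuck-at-0] → 0 — matches
Only M4 stuck-at-0 reproduces the observed 0.

M4 stuck-at-0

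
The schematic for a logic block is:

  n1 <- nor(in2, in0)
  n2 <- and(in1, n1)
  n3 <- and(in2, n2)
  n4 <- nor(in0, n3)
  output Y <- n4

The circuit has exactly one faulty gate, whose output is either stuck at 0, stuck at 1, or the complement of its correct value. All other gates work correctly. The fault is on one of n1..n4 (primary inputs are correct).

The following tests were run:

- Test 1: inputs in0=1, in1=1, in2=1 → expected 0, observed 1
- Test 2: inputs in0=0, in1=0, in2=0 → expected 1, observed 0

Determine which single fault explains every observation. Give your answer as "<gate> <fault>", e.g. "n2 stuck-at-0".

Fault-free values for test 1 (in0=1, in1=1, in2=1): n1=0, n2=0, n3=0, n4=0, giving Y=0. Observed 1.
Test 1: faults giving observed 1 are {n4 stuck-at-1, n4 inverted output}.
Test 2 (in0=0, in1=0, in2=0): fault-free n1=1, n2=0, n3=0, n4=1 → 1; observed 0. Eliminates n4 stuck-at-1.
Only n4 inverted output is consistent with every test.

n4 inverted output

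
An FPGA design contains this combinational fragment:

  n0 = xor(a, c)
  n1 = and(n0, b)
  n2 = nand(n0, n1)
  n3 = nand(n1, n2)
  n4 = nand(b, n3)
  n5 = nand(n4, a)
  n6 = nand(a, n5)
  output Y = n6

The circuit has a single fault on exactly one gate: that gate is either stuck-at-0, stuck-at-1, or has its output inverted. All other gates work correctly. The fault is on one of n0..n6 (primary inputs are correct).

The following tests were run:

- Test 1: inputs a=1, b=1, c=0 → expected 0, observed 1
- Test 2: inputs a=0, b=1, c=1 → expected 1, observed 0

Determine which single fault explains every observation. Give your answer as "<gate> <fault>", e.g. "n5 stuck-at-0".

Fault-free values for test 1 (a=1, b=1, c=0): n0=1, n1=1, n2=0, n3=1, n4=0, n5=1, n6=0, giving Y=0. Observed 1.
Test 1: faults giving observed 1 are {n2 stuck-at-1, n2 inverted output, n3 stuck-at-0, n3 inverted output, n4 stuck-at-1, n4 inverted output, n5 stuck-at-0, n5 inverted output, n6 stuck-at-1, n6 inverted output}.
Test 2 (a=0, b=1, c=1): fault-free n0=1, n1=1, n2=0, n3=1, n4=0, n5=1, n6=1 → 1; observed 0. Eliminates n2 stuck-at-1, n2 inverted output, n3 stuck-at-0, n3 inverted output, n4 stuck-at-1, n4 inverted output, n5 stuck-at-0, n5 inverted output, n6 stuck-at-1.
Only n6 inverted output is consistent with every test.

n6 inverted output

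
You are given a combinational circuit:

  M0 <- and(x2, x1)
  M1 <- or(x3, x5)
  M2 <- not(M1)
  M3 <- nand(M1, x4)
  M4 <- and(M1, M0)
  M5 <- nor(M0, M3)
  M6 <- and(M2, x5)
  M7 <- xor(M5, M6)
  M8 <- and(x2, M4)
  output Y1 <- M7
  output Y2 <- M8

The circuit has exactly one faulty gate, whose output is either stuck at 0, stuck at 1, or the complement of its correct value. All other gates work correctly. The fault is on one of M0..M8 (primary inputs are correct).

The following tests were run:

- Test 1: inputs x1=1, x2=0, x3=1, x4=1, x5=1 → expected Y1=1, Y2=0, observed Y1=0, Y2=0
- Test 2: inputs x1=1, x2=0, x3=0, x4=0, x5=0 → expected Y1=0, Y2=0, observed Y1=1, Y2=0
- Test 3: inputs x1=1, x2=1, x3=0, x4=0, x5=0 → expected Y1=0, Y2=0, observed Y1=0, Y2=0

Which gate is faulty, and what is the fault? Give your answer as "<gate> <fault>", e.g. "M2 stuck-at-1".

Fault-free values for test 1 (x1=1, x2=0, x3=1, x4=1, x5=1): M0=0, M1=1, M2=0, M3=0, M4=0, M5=1, M6=0, M7=1, M8=0, giving Y1=1, Y2=0. Observed Y1=0, Y2=0.
Test 1: faults giving observed Y1=0, Y2=0 are {M0 stuck-at-1, M0 inverted output, M2 stuck-at-1, M2 inverted output, M3 stuck-at-1, M3 inverted output, M5 stuck-at-0, M5 inverted output, M6 stuck-at-1, M6 inverted output, M7 stuck-at-0, M7 inverted output}.
Test 2 (x1=1, x2=0, x3=0, x4=0, x5=0): fault-free M0=0, M1=0, M2=1, M3=1, M4=0, M5=0, M6=0, M7=0, M8=0 → Y1=0, Y2=0; observed Y1=1, Y2=0. Eliminates M0 stuck-at-1, M0 inverted output, M2 stuck-at-1, M2 inverted output, M3 stuck-at-1, M5 stuck-at-0, M7 stuck-at-0.
Test 3 (x1=1, x2=1, x3=0, x4=0, x5=0): fault-free M0=1, M1=0, M2=1, M3=1, M4=0, M5=0, M6=0, M7=0, M8=0 → Y1=0, Y2=0; observed Y1=0, Y2=0. Eliminates M5 inverted output, M6 stuck-at-1, M6 inverted output, M7 inverted output.
Only M3 inverted output is consistent with every test.

M3 inverted output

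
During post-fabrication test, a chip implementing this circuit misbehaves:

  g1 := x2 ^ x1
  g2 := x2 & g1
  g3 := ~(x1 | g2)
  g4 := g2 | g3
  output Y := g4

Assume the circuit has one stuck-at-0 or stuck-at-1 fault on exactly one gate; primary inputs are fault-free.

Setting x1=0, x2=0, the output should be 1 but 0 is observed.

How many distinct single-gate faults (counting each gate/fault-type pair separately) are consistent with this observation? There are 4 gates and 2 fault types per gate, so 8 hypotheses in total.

2

Fault-free: g1=0, g2=0, g3=1, g4=1 → 1. Observed 0.
  g1 stuck-at-0: output 1 ✗
  g1 stuck-at-1: output 1 ✗
  g2 stuck-at-0: output 1 ✗
  g2 stuck-at-1: output 1 ✗
  g3 stuck-at-0: output 0 ✓
  g3 stuck-at-1: output 1 ✗
  g4 stuck-at-0: output 0 ✓
  g4 stuck-at-1: output 1 ✗
Consistent faults: {g3 stuck-at-0, g4 stuck-at-0} — 2 in all.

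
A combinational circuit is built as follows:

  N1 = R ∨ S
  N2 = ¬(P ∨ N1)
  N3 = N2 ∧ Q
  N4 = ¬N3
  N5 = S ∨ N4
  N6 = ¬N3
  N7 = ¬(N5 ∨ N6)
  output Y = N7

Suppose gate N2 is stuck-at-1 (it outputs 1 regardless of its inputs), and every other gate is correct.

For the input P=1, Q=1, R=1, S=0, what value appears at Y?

1

Propagate with N2 forced: N1=1, N2=1 [stuck-at-1], N3=1, N4=0, N5=0, N6=0, N7=1.
So Y = 1. (Without the fault it would be 0.)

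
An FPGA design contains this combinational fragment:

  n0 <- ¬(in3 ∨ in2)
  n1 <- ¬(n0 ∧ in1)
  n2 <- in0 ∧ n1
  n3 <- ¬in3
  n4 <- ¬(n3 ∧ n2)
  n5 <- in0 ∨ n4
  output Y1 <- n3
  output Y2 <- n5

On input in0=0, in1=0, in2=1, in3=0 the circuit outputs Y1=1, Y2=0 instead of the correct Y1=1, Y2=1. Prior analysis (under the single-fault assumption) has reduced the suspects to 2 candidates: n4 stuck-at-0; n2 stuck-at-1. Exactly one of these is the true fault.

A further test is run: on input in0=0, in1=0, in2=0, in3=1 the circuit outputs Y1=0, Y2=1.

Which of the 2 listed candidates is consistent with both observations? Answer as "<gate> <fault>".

Evaluate each candidate on input in0=0, in1=0, in2=0, in3=1:
  n4 stuck-at-0: n0=0, n1=1, n2=0, n3=0, n4=0 [stuck-at-0], n5=0 → Y1=0, Y2=0 — eliminated
  n2 stuck-at-1: n0=0, n1=1, n2=1 [stuck-at-1], n3=0, n4=1, n5=1 → Y1=0, Y2=1 — matches
Only n2 stuck-at-1 reproduces the observed Y1=0, Y2=1.

n2 stuck-at-1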